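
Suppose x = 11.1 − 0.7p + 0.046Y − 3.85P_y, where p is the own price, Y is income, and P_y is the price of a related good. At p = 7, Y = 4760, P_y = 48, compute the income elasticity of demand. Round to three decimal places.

5.425

At the given point, x = 11.1 − 0.7(7) + 0.046(4760) − 3.85(48) = 11.1 − 4.9 + 218.96 − 184.8 = 40.36.
∂x/∂Y = +0.046, so E_I = 0.046·(4760/40.36) ≈ 5.425.
E_I > 1: normal good (luxury).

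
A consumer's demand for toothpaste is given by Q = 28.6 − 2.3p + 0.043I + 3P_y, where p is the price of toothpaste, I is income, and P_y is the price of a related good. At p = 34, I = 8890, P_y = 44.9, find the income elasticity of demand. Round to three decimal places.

0.818

Q = 28.6 − 2.3(34) + 0.043(8890) + 3(44.9) = 28.6 − 78.2 + 382.27 + 134.7 = 467.37.
∂Q/∂I = +0.043, so E_I = 0.043·(8890/467.37) ≈ 0.818.
E_I ∈ (0,1): normal good (necessity).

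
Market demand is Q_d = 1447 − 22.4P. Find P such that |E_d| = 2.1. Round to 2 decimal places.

43.76

Set −bP/(a − bP) = −2.1 ⇒ bP = 2.1(a − bP) ⇒ bP(1+2.1) = 2.1·a.
P = 2.1·1447/(22.4·3.1) ≈ 43.76.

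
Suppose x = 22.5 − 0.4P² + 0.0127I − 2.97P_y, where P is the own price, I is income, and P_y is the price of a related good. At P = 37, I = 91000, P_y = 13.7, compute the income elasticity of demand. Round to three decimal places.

1.959

At the given point, x = 22.5 − 0.4(37)² + 0.0127(91000) − 2.97(13.7) = 22.5 − 547.6 + 1155.7 − 40.689 = 589.911.
∂x/∂I = +0.0127, so E_I = 0.0127·(91000/589.911) ≈ 1.959.
E_I > 1: normal good (luxury).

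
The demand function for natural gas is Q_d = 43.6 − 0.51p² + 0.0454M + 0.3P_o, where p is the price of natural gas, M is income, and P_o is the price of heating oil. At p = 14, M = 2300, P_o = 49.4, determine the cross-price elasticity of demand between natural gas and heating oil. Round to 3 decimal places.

Evaluating quantity at (p, M, P_o) gives Q_d = 43.6 − 0.51(14)² + 0.0454(2300) + 0.3(49.4) = 43.6 − 99.96 + 104.42 + 14.82 = 62.88.
∂Q_d/∂P_o = +0.3, so E_xy = 0.3·(49.4/62.88) ≈ 0.236.
E_xy > 0: the goods are substitutes.

0.236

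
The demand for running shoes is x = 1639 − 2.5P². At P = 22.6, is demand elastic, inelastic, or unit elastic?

At P = 22.6, x = 362.1.
dx/dP = −2·2.5·P = −113.
Point elasticity E = (dx/dP)·(P/x) = -113 × 22.6/362.1 ≈ -7.053.
|E| ≈ 7.053 > 1, so demand is elastic.

elastic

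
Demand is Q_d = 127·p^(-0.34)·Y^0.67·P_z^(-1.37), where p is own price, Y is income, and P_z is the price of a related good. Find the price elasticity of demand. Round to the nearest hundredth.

For a Cobb–Douglas (constant-elasticity) form Q_d = A·p^α·…, the elasticity with respect to p equals the exponent α at every point.
Here the exponent on p is -0.34, so the price elasticity of demand is -0.34.

-0.34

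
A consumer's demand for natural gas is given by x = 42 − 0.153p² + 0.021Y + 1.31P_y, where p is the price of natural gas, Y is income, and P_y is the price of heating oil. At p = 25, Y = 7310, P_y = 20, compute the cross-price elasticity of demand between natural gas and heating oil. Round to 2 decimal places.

x = 42 − 0.153(25)² + 0.021(7310) + 1.31(20) = 42 − 95.625 + 153.51 + 26.2 = 126.085.
∂x/∂P_y = +1.31, so E_xy = 1.31·(20/126.085) ≈ 0.21.
E_xy > 0: the goods are substitutes.

0.21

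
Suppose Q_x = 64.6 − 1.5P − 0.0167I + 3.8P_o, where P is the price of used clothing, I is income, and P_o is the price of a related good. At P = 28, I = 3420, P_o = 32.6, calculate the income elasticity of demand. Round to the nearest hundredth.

Evaluating quantity at (P, I, P_o) gives Q_x = 64.6 − 1.5(28) − 0.0167(3420) + 3.8(32.6) = 64.6 − 42 − 57.114 + 123.88 = 89.366.
∂Q_x/∂I = −0.0167, so E_I = -0.0167·(3420/89.366) ≈ -0.64.
E_I < 0: inferior good.

-0.64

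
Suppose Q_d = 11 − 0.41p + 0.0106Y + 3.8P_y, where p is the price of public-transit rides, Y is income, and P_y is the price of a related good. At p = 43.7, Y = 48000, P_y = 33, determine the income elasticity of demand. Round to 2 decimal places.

0.81

At the given point, Q_d = 11 − 0.41(43.7) + 0.0106(48000) + 3.8(33) = 11 − 17.917 + 508.8 + 125.4 = 627.283.
∂Q_d/∂Y = +0.0106, so E_I = 0.0106·(48000/627.283) ≈ 0.81.
E_I ∈ (0,1): normal good (necessity).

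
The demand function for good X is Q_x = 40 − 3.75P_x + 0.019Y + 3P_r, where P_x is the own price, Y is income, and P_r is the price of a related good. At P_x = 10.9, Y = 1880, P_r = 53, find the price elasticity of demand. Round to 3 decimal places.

-0.211

Substituting, Q_x = 40 − 3.75(10.9) + 0.019(1880) + 3(53) = 40 − 40.875 + 35.72 + 159 = 193.845.
∂Q_x/∂P_x = −3.75, so E_p = (−3.75)·(10.9/193.845) ≈ -0.211.
|E_p| < 1: demand is inelastic.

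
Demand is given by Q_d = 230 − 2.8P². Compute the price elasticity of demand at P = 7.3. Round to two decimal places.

-3.69

At P = 7.3, Q_d = 80.788.
dQ_d/dP = −2·2.8·P = −40.88.
Point elasticity E = (dQ_d/dP)·(P/Q_d) = -40.88 × 7.3/80.788 ≈ -3.69.
|E| > 1, so demand is elastic at this price.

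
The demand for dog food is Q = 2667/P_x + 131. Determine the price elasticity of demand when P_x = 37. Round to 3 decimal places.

At P_x = 37, Q = 203.0811.
dQ/dP_x = −2667/P_x² = −1.9481.
Point elasticity E = (dQ/dP_x)·(P_x/Q) = -1.9481 × 37/203.0811 ≈ -0.355.
|E| < 1, so demand is inelastic at this price.

-0.355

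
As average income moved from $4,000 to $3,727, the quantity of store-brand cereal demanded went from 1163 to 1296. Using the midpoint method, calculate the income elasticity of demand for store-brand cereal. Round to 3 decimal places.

%ΔQ = (1296 − 1163)/[(1163+1296)/2] = 133/1229.5 ≈ 0.1082.
%ΔI = (3,727 − 4,000)/[(4,000+3,727)/2] = -273/3863.5 ≈ -0.0707.
E_I = %ΔQ/%ΔI ≈ -1.531.
E_I < 0: inferior good.

-1.531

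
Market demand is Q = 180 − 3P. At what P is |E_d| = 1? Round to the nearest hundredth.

30.00

For linear demand Q = a − bP, E = −bP/(a − bP). |E| = 1 ⇒ bP = a − bP ⇒ P = a/(2b).
P = 180/(2·3) = 30.00.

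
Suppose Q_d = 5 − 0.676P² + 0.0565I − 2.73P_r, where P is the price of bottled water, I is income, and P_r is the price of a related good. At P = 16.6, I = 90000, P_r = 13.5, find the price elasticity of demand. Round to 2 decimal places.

-0.08

At the given point, Q_d = 5 − 0.676(16.6)² + 0.0565(90000) − 2.73(13.5) = 5 − 186.2786 + 5085 − 36.855 = 4866.8664.
∂Q_d/∂P = −2·0.676·P = -22.4432, so E_p = -22.4432·(16.6/4866.8664) ≈ -0.08.
|E_p| < 1: demand is inelastic.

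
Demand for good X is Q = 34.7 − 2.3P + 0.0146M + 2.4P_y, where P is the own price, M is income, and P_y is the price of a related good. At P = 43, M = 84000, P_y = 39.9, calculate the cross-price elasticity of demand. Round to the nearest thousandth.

At the given point, Q = 34.7 − 2.3(43) + 0.0146(84000) + 2.4(39.9) = 34.7 − 98.9 + 1226.4 + 95.76 = 1257.96.
∂Q/∂P_y = +2.4, so E_xy = 2.4·(39.9/1257.96) ≈ 0.076.
E_xy > 0: the goods are substitutes.

0.076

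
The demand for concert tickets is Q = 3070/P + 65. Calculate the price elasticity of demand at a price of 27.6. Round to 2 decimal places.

At P = 27.6, Q = 176.2319.
dQ/dP = −3070/P² = −4.0301.
Point elasticity E = (dQ/dP)·(P/Q) = -4.0301 × 27.6/176.2319 ≈ -0.63.
|E| < 1, so demand is inelastic at this price.

-0.63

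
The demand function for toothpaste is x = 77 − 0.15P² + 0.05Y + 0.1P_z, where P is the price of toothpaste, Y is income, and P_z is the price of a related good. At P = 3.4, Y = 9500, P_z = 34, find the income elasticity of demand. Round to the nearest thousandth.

0.858

At the given point, x = 77 − 0.15(3.4)² + 0.05(9500) + 0.1(34) = 77 − 1.734 + 475 + 3.4 = 553.666.
∂x/∂Y = +0.05, so E_I = 0.05·(9500/553.666) ≈ 0.858.
E_I ∈ (0,1): normal good (necessity).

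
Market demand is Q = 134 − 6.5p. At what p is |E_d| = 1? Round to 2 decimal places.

10.31

For linear demand Q = a − bp, E = −bp/(a − bp). |E| = 1 ⇒ bp = a − bp ⇒ p = a/(2b).
p = 134/(2·6.5) ≈ 10.31.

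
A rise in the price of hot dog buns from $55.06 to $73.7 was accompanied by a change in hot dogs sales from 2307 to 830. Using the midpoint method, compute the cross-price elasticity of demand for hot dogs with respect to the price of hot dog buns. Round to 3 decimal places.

-3.252

%ΔQ_x = (830 − 2307)/[(2307+830)/2] = -1477/1568.5 ≈ -0.9417.
%ΔP_y = (73.7 − 55.06)/[(55.06+73.7)/2] ≈ 0.2895.
E_xy = -0.9417/0.2895 ≈ -3.252.
E_xy < 0, so hot dogs and hot dog buns are complements.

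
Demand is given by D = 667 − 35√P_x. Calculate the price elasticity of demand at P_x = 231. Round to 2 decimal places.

-1.97

At P_x = 231, D = 135.0461.
dD/dP_x = −35/(2√P_x) = −35/(2·15.1987).
Point elasticity E = (dD/dP_x)·(P_x/D) = -1.1514 × 231/135.0461 ≈ -1.97.
|E| > 1, so demand is elastic at this price.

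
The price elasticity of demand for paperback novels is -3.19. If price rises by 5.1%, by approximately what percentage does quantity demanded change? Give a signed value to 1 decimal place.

%ΔQ ≈ E × %ΔP = (-3.19) × (5.1%) ≈ -16.3%.

-16.3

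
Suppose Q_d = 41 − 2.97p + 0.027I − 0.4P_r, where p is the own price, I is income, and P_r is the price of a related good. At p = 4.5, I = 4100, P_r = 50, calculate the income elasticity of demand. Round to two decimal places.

0.94

At the given point, Q_d = 41 − 2.97(4.5) + 0.027(4100) − 0.4(50) = 41 − 13.365 + 110.7 − 20 = 118.335.
∂Q_d/∂I = +0.027, so E_I = 0.027·(4100/118.335) ≈ 0.94.
E_I ∈ (0,1): normal good (necessity).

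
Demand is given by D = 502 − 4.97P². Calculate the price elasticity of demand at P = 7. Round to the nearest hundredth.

At P = 7, D = 258.47.
dD/dP = −2·4.97·P = −69.58.
Point elasticity E = (dD/dP)·(P/D) = -69.58 × 7/258.47 ≈ -1.88.
|E| > 1, so demand is elastic at this price.

-1.88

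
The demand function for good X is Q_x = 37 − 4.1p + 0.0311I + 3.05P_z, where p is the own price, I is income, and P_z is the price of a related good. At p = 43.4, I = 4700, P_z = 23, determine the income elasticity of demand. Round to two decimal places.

1.94

First evaluate Q_x: 37 − 4.1(43.4) + 0.0311(4700) + 3.05(23) = 37 − 177.94 + 146.17 + 70.15 = 75.38.
∂Q_x/∂I = +0.0311, so E_I = 0.0311·(4700/75.38) ≈ 1.94.
E_I > 1: normal good (luxury).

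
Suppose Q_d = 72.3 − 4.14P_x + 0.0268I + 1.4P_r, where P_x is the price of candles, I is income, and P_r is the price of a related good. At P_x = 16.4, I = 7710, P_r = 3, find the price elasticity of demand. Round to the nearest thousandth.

-0.315

Substituting, Q_d = 72.3 − 4.14(16.4) + 0.0268(7710) + 1.4(3) = 72.3 − 67.896 + 206.628 + 4.2 = 215.232.
∂Q_d/∂P_x = −4.14, so E_p = (−4.14)·(16.4/215.232) ≈ -0.315.
|E_p| < 1: demand is inelastic.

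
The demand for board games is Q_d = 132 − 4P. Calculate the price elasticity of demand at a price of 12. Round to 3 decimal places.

At P = 12, Q_d = 84.
dQ_d/dP = −4.
Point elasticity E = (dQ_d/dP)·(P/Q_d) = -4 × 12/84 ≈ -0.571.
|E| < 1, so demand is inelastic at this price.

-0.571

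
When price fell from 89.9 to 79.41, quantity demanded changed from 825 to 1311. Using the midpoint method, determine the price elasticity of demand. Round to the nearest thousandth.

%ΔQ = (1311 − 825)/[(825 + 1311)/2] = 486/1068 ≈ 0.4551.
%Δp = (79.41 − 89.9)/[(89.9 + 79.41)/2] = -10.49/84.655 ≈ -0.1239.
Arc elasticity E = %ΔQ/%Δp ≈ 0.4551/-0.1239 ≈ -3.672.
|E| > 1: demand is elastic over this range.

-3.672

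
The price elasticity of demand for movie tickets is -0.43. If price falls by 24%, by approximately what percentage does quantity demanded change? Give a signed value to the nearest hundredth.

10.32

%ΔQ ≈ E × %ΔP = (-0.43) × (-24%) = 10.32%.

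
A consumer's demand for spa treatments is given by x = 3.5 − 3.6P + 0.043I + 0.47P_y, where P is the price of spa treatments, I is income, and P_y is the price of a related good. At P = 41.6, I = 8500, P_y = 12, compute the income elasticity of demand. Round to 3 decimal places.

1.625

First evaluate x: 3.5 − 3.6(41.6) + 0.043(8500) + 0.47(12) = 3.5 − 149.76 + 365.5 + 5.64 = 224.88.
∂x/∂I = +0.043, so E_I = 0.043·(8500/224.88) ≈ 1.625.
E_I > 1: normal good (luxury).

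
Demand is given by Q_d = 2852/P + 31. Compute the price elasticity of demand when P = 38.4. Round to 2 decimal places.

At P = 38.4, Q_d = 105.2708.
dQ_d/dP = −2852/P² = −1.9341.
Point elasticity E = (dQ_d/dP)·(P/Q_d) = -1.9341 × 38.4/105.2708 ≈ -0.71.
|E| < 1, so demand is inelastic at this price.

-0.71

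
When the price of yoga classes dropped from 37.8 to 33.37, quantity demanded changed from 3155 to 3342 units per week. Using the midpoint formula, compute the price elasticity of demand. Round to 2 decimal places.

-0.46

%Δq = (3342 − 3155)/[(3155 + 3342)/2] = 187/3248.5 ≈ 0.0576.
%Δp = (33.37 − 37.8)/[(37.8 + 33.37)/2] = -4.43/35.585 ≈ -0.1245.
Arc elasticity E = %Δq/%Δp ≈ 0.0576/-0.1245 ≈ -0.46.
|E| < 1: demand is inelastic over this range.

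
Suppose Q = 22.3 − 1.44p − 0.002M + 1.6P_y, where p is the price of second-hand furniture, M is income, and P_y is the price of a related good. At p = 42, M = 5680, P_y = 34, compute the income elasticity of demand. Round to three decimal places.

Evaluating quantity at (p, M, P_y) gives Q = 22.3 − 1.44(42) − 0.002(5680) + 1.6(34) = 22.3 − 60.48 − 11.36 + 54.4 = 4.86.
∂Q/∂M = −0.002, so E_I = -0.002·(5680/4.86) ≈ -2.337.
E_I < 0: inferior good.

-2.337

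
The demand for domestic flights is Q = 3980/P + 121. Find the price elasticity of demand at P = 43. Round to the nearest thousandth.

-0.433

At P = 43, Q = 213.5581.
dQ/dP = −3980/P² = −2.1525.
Point elasticity E = (dQ/dP)·(P/Q) = -2.1525 × 43/213.5581 ≈ -0.433.
|E| < 1, so demand is inelastic at this price.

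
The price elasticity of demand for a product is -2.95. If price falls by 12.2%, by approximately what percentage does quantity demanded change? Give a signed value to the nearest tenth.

%ΔQ ≈ E × %ΔP = (-2.95) × (-12.2%) ≈ 36.0%.

36.0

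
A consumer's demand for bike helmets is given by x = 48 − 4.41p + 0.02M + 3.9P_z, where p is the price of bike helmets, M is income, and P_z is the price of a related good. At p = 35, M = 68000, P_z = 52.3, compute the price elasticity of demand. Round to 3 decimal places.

x = 48 − 4.41(35) + 0.02(68000) + 3.9(52.3) = 48 − 154.35 + 1360 + 203.97 = 1457.62.
∂x/∂p = −4.41, so E_p = (−4.41)·(35/1457.62) ≈ -0.106.
|E_p| < 1: demand is inelastic.

-0.106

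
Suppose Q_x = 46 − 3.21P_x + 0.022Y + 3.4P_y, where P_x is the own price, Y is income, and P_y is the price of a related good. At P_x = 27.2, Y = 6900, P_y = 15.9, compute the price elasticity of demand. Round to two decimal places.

-0.53

First evaluate Q_x: 46 − 3.21(27.2) + 0.022(6900) + 3.4(15.9) = 46 − 87.312 + 151.8 + 54.06 = 164.548.
∂Q_x/∂P_x = −3.21, so E_p = (−3.21)·(27.2/164.548) ≈ -0.53.
|E_p| < 1: demand is inelastic.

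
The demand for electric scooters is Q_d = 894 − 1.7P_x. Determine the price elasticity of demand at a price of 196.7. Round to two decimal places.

-0.60

At P_x = 196.7, Q_d = 559.61.
dQ_d/dP_x = −1.7.
Point elasticity E = (dQ_d/dP_x)·(P_x/Q_d) = -1.7 × 196.7/559.61 ≈ -0.60.
|E| < 1, so demand is inelastic at this price.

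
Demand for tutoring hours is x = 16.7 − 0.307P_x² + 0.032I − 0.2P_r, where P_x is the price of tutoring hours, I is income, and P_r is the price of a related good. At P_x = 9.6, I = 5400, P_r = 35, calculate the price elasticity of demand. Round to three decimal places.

Substituting, x = 16.7 − 0.307(9.6)² + 0.032(5400) − 0.2(35) = 16.7 − 28.2931 + 172.8 − 7 = 154.2069.
∂x/∂P_x = −2·0.307·P_x = -5.8944, so E_p = -5.8944·(9.6/154.2069) ≈ -0.367.
|E_p| < 1: demand is inelastic.

-0.367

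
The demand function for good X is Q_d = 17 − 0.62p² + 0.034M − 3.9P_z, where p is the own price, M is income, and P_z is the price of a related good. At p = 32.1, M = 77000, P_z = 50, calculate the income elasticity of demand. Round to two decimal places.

1.45

First evaluate Q_d: 17 − 0.62(32.1)² + 0.034(77000) − 3.9(50) = 17 − 638.8542 + 2618 − 195 = 1801.1458.
∂Q_d/∂M = +0.034, so E_I = 0.034·(77000/1801.1458) ≈ 1.45.
E_I > 1: normal good (luxury).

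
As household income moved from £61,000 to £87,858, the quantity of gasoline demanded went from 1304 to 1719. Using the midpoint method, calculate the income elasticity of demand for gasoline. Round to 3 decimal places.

%ΔQ = (1719 − 1304)/[(1304+1719)/2] = 415/1511.5 ≈ 0.2746.
%ΔY = (87,858 − 61,000)/[(61,000+87,858)/2] = 26858/74429 ≈ 0.3609.
E_I = %ΔQ/%ΔY ≈ 0.761.
E_I ∈ (0,1): normal good (necessity).

0.761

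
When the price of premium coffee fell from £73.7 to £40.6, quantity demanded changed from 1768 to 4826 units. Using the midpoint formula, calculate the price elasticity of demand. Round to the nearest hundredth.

-1.60

%ΔQ = (4826 − 1768)/[(1768 + 4826)/2] = 3058/3297 ≈ 0.9275.
%ΔP = (40.6 − 73.7)/[(73.7 + 40.6)/2] = -33.1/57.15 ≈ -0.5792.
Arc elasticity E = %ΔQ/%ΔP ≈ 0.9275/-0.5792 ≈ -1.60.
|E| > 1: demand is elastic over this range.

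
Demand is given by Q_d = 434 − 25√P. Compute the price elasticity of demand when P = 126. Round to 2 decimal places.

At P = 126, Q_d = 153.3757.
dQ_d/dP = −25/(2√P) = −25/(2·11.225).
Point elasticity E = (dQ_d/dP)·(P/Q_d) = -1.1136 × 126/153.3757 ≈ -0.91.
|E| < 1, so demand is inelastic at this price.

-0.91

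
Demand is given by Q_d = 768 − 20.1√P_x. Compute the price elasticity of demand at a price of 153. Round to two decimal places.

-0.24

At P_x = 153, Q_d = 519.3767.
dQ_d/dP_x = −20.1/(2√P_x) = −20.1/(2·12.3693).
Point elasticity E = (dQ_d/dP_x)·(P_x/Q_d) = -0.8125 × 153/519.3767 ≈ -0.24.
|E| < 1, so demand is inelastic at this price.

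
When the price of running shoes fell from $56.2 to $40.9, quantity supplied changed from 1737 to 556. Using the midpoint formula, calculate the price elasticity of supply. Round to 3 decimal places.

%Δq = (556 − 1737)/[(1737 + 556)/2] = -1181/1146.5 ≈ -1.0301.
%ΔP = (40.9 − 56.2)/[(56.2 + 40.9)/2] = -15.3/48.55 ≈ -0.3151.
Arc elasticity E = %Δq/%ΔP ≈ -1.0301/-0.3151 ≈ 3.269.
|E| > 1: supply is elastic over this range.

3.269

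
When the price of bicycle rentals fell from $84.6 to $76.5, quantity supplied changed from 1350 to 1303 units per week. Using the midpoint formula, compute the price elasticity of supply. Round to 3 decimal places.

%ΔQ = (1303 − 1350)/[(1350 + 1303)/2] = -47/1326.5 ≈ -0.0354.
%ΔP = (76.5 − 84.6)/[(84.6 + 76.5)/2] = -8.1/80.55 ≈ -0.1006.
Arc elasticity E = %ΔQ/%ΔP ≈ -0.0354/-0.1006 ≈ 0.352.
|E| < 1: supply is inelastic over this range.

0.352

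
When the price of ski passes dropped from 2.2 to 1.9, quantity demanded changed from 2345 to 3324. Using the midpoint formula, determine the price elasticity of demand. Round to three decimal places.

%ΔQ = (3324 − 2345)/[(2345 + 3324)/2] = 979/2834.5 ≈ 0.3454.
%ΔP = (1.9 − 2.2)/[(2.2 + 1.9)/2] = -0.3/2.05 ≈ -0.1463.
Arc elasticity E = %ΔQ/%ΔP ≈ 0.3454/-0.1463 ≈ -2.360.
|E| > 1: demand is elastic over this range.

-2.360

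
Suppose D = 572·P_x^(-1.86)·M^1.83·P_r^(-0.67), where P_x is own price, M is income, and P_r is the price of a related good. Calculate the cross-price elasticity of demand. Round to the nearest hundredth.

For a Cobb–Douglas (constant-elasticity) form D = A·P_r^α·…, the elasticity with respect to P_r equals the exponent α at every point.
Here the exponent on P_r is -0.67, so the cross-price elasticity of demand is -0.67.

-0.67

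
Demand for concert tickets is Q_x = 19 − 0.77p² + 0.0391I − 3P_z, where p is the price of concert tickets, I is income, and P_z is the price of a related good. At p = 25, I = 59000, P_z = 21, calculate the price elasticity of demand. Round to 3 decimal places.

First evaluate Q_x: 19 − 0.77(25)² + 0.0391(59000) − 3(21) = 19 − 481.25 + 2306.9 − 63 = 1781.65.
∂Q_x/∂p = −2·0.77·p = -38.5, so E_p = -38.5·(25/1781.65) ≈ -0.540.
|E_p| < 1: demand is inelastic.

-0.540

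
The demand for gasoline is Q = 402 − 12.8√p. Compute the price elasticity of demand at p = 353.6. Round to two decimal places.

At p = 353.6, Q = 161.3055.
dQ/dp = −12.8/(2√p) = −12.8/(2·18.8043).
Point elasticity E = (dQ/dp)·(p/Q) = -0.3403 × 353.6/161.3055 ≈ -0.75.
|E| < 1, so demand is inelastic at this price.

-0.75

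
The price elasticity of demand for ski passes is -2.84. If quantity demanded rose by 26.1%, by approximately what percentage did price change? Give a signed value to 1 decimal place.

%ΔQ ≈ E × %ΔP ⇒ %ΔP = %ΔQ / E = (26.1%)/(-2.84) ≈ -9.2%.

-9.2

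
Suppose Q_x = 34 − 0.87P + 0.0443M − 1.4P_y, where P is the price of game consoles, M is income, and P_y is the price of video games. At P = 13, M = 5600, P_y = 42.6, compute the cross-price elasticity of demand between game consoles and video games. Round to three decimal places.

Evaluating quantity at (P, M, P_y) gives Q_x = 34 − 0.87(13) + 0.0443(5600) − 1.4(42.6) = 34 − 11.31 + 248.08 − 59.64 = 211.13.
∂Q_x/∂P_y = −1.4, so E_xy = -1.4·(42.6/211.13) ≈ -0.282.
E_xy < 0: the goods are complements.

-0.282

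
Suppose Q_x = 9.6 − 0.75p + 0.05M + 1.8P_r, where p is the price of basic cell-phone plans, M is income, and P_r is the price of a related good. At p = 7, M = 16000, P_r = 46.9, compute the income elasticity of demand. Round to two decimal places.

First evaluate Q_x: 9.6 − 0.75(7) + 0.05(16000) + 1.8(46.9) = 9.6 − 5.25 + 800 + 84.42 = 888.77.
∂Q_x/∂M = +0.05, so E_I = 0.05·(16000/888.77) ≈ 0.90.
E_I ∈ (0,1): normal good (necessity).

0.90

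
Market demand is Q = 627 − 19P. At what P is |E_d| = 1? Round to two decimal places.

16.50

For linear demand Q = a − bP, E = −bP/(a − bP). |E| = 1 ⇒ bP = a − bP ⇒ P = a/(2b).
P = 627/(2·19) = 16.50.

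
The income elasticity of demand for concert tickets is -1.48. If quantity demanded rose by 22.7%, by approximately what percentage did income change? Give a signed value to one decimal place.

-15.3

%ΔQ ≈ E × %ΔI ⇒ %ΔI = %ΔQ / E = (22.7%)/(-1.48) ≈ -15.3%.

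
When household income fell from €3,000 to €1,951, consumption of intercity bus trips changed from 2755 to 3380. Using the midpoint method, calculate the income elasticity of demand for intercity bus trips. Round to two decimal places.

-0.48

%ΔQ = (3380 − 2755)/[(2755+3380)/2] = 625/3067.5 ≈ 0.2037.
%ΔI = (1,951 − 3,000)/[(3,000+1,951)/2] = -1049/2475.5 ≈ -0.4238.
E_I = %ΔQ/%ΔI ≈ -0.48.
E_I < 0: inferior good.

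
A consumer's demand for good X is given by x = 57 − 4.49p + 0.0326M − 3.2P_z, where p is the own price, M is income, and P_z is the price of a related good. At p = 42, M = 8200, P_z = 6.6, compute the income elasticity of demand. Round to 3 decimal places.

2.332

x = 57 − 4.49(42) + 0.0326(8200) − 3.2(6.6) = 57 − 188.58 + 267.32 − 21.12 = 114.62.
∂x/∂M = +0.0326, so E_I = 0.0326·(8200/114.62) ≈ 2.332.
E_I > 1: normal good (luxury).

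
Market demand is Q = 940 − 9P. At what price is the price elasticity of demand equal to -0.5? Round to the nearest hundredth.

34.81

Set −bP/(a − bP) = −0.5 ⇒ bP = 0.5(a − bP) ⇒ bP(1+0.5) = 0.5·a.
P = 0.5·940/(9·1.5) ≈ 34.81.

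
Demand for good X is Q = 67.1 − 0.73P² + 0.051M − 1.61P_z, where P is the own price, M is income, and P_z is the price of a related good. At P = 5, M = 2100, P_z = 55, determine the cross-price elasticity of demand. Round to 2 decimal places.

Substituting, Q = 67.1 − 0.73(5)² + 0.051(2100) − 1.61(55) = 67.1 − 18.25 + 107.1 − 88.55 = 67.4.
∂Q/∂P_z = −1.61, so E_xy = -1.61·(55/67.4) ≈ -1.31.
E_xy < 0: the goods are complements.

-1.31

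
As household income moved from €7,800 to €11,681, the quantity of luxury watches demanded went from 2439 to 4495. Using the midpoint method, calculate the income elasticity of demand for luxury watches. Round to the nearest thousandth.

%ΔQ = (4495 − 2439)/[(2439+4495)/2] = 2056/3467 ≈ 0.5930.
%ΔI = (11,681 − 7,800)/[(7,800+11,681)/2] = 3881/9740.5 ≈ 0.3984.
E_I = %ΔQ/%ΔI ≈ 1.488.
E_I > 1: normal good (luxury).

1.488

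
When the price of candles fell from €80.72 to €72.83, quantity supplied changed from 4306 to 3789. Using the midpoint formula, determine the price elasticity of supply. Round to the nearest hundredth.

1.24

%Δq = (3789 − 4306)/[(4306 + 3789)/2] = -517/4047.5 ≈ -0.1277.
%ΔP = (72.83 − 80.72)/[(80.72 + 72.83)/2] = -7.89/76.775 ≈ -0.1028.
Arc elasticity E = %Δq/%ΔP ≈ -0.1277/-0.1028 ≈ 1.24.
|E| > 1: supply is elastic over this range.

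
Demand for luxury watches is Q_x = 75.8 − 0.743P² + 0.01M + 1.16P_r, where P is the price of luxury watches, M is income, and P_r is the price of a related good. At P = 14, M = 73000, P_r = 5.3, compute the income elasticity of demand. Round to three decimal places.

At the given point, Q_x = 75.8 − 0.743(14)² + 0.01(73000) + 1.16(5.3) = 75.8 − 145.628 + 730 + 6.148 = 666.32.
∂Q_x/∂M = +0.01, so E_I = 0.01·(73000/666.32) ≈ 1.096.
E_I > 1: normal good (luxury).

1.096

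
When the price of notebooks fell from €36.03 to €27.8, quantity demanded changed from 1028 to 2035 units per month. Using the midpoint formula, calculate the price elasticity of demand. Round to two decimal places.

-2.55

%ΔQ = (2035 − 1028)/[(1028 + 2035)/2] = 1007/1531.5 ≈ 0.6575.
%ΔP = (27.8 − 36.03)/[(36.03 + 27.8)/2] = -8.23/31.915 ≈ -0.2579.
Arc elasticity E = %ΔQ/%ΔP ≈ 0.6575/-0.2579 ≈ -2.55.
|E| > 1: demand is elastic over this range.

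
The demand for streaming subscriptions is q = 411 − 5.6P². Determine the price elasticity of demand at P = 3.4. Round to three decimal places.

At P = 3.4, q = 346.264.
dq/dP = −2·5.6·P = −38.08.
Point elasticity E = (dq/dP)·(P/q) = -38.08 × 3.4/346.264 ≈ -0.374.
|E| < 1, so demand is inelastic at this price.

-0.374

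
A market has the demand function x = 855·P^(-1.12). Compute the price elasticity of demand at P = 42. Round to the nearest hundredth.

For a Cobb–Douglas (constant-elasticity) form x = A·P^α·…, the elasticity with respect to P equals the exponent α at every point.
Here the exponent on P is -1.12, so the price elasticity of demand is -1.12.

-1.12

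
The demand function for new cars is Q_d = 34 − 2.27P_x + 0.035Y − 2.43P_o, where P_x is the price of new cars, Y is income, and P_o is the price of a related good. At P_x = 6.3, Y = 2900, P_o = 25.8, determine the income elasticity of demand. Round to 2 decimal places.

1.73

At the given point, Q_d = 34 − 2.27(6.3) + 0.035(2900) − 2.43(25.8) = 34 − 14.301 + 101.5 − 62.694 = 58.505.
∂Q_d/∂Y = +0.035, so E_I = 0.035·(2900/58.505) ≈ 1.73.
E_I > 1: normal good (luxury).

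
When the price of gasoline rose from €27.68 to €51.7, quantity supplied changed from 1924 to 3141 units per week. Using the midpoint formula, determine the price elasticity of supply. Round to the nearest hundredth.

%ΔQ = (3141 − 1924)/[(1924 + 3141)/2] = 1217/2532.5 ≈ 0.4806.
%ΔP = (51.7 − 27.68)/[(27.68 + 51.7)/2] = 24.02/39.69 ≈ 0.6052.
Arc elasticity E = %ΔQ/%ΔP ≈ 0.4806/0.6052 ≈ 0.79.
|E| < 1: supply is inelastic over this range.

0.79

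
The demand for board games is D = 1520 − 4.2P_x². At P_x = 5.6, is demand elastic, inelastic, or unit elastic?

At P_x = 5.6, D = 1388.288.
dD/dP_x = −2·4.2·P_x = −47.04.
Point elasticity E = (dD/dP_x)·(P_x/D) = -47.04 × 5.6/1388.288 ≈ -0.190.
|E| ≈ 0.190 < 1, so demand is inelastic.

inelastic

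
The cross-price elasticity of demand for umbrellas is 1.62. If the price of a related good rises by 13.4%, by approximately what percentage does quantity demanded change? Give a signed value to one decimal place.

21.7

%ΔQ ≈ E × %ΔP_y = (1.62) × (13.4%) ≈ 21.7%.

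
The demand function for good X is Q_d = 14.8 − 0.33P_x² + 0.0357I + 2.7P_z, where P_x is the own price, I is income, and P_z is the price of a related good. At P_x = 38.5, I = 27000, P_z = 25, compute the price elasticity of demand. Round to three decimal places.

At the given point, Q_d = 14.8 − 0.33(38.5)² + 0.0357(27000) + 2.7(25) = 14.8 − 489.1425 + 963.9 + 67.5 = 557.0575.
∂Q_d/∂P_x = −2·0.33·P_x = -25.41, so E_p = -25.41·(38.5/557.0575) ≈ -1.756.
|E_p| > 1: demand is elastic.

-1.756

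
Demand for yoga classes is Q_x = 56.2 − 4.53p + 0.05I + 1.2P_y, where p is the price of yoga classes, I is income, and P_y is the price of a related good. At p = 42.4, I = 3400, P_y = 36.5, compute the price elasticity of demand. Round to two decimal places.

Substituting, Q_x = 56.2 − 4.53(42.4) + 0.05(3400) + 1.2(36.5) = 56.2 − 192.072 + 170 + 43.8 = 77.928.
∂Q_x/∂p = −4.53, so E_p = (−4.53)·(42.4/77.928) ≈ -2.46.
|E_p| > 1: demand is elastic.

-2.46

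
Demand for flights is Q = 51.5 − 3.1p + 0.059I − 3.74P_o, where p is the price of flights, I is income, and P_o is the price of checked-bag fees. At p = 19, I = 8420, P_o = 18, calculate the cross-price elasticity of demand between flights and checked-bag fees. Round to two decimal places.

-0.16

At the given point, Q = 51.5 − 3.1(19) + 0.059(8420) − 3.74(18) = 51.5 − 58.9 + 496.78 − 67.32 = 422.06.
∂Q/∂P_o = −3.74, so E_xy = -3.74·(18/422.06) ≈ -0.16.
E_xy < 0: the goods are complements.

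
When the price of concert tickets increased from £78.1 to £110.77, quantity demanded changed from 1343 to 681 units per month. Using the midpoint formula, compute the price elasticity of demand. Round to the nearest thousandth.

-1.891

%Δq = (681 − 1343)/[(1343 + 681)/2] = -662/1012 ≈ -0.6542.
%ΔP = (110.77 − 78.1)/[(78.1 + 110.77)/2] = 32.67/94.435 ≈ 0.3460.
Arc elasticity E = %Δq/%ΔP ≈ -0.6542/0.3460 ≈ -1.891.
|E| > 1: demand is elastic over this range.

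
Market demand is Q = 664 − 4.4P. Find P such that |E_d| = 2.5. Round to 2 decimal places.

107.79

Set −bP/(a − bP) = −2.5 ⇒ bP = 2.5(a − bP) ⇒ bP(1+2.5) = 2.5·a.
P = 2.5·664/(4.4·3.5) ≈ 107.79.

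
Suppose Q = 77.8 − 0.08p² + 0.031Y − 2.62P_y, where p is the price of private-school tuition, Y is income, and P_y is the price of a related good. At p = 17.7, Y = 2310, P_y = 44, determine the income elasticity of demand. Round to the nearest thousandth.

7.898

At the given point, Q = 77.8 − 0.08(17.7)² + 0.031(2310) − 2.62(44) = 77.8 − 25.0632 + 71.61 − 115.28 = 9.0668.
∂Q/∂Y = +0.031, so E_I = 0.031·(2310/9.0668) ≈ 7.898.
E_I > 1: normal good (luxury).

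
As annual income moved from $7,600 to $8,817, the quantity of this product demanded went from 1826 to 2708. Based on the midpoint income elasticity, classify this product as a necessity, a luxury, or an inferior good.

luxury

%ΔQ = (2708 − 1826)/[(1826+2708)/2] = 882/2267 ≈ 0.3891.
%ΔY = (8,817 − 7,600)/[(7,600+8,817)/2] = 1217/8208.5 ≈ 0.1483.
E_I = %ΔQ/%ΔY ≈ 2.624.
E_I > 1: normal good (luxury).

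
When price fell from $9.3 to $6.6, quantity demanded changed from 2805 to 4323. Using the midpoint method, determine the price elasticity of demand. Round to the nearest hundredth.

%Δq = (4323 − 2805)/[(2805 + 4323)/2] = 1518/3564 ≈ 0.4259.
%Δp = (6.6 − 9.3)/[(9.3 + 6.6)/2] = -2.7/7.95 ≈ -0.3396.
Arc elasticity E = %Δq/%Δp ≈ 0.4259/-0.3396 ≈ -1.25.
|E| > 1: demand is elastic over this range.

-1.25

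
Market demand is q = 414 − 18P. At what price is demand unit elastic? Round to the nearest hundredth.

11.50

For linear demand q = a − bP, E = −bP/(a − bP). |E| = 1 ⇒ bP = a − bP ⇒ P = a/(2b).
P = 414/(2·18) = 11.50.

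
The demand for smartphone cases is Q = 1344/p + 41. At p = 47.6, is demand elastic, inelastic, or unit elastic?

inelastic

At p = 47.6, Q = 69.2353.
dQ/dp = −1344/p² = −0.5932.
Point elasticity E = (dQ/dp)·(p/Q) = -0.5932 × 47.6/69.2353 ≈ -0.408.
|E| ≈ 0.408 < 1, so demand is inelastic.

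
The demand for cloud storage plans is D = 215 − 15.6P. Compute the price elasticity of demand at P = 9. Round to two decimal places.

-1.88

At P = 9, D = 74.6.
dD/dP = −15.6.
Point elasticity E = (dD/dP)·(P/D) = -15.6 × 9/74.6 ≈ -1.88.
|E| > 1, so demand is elastic at this price.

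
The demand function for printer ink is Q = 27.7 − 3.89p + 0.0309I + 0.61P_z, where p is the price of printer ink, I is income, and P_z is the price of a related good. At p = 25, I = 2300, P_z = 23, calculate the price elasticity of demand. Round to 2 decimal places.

At the given point, Q = 27.7 − 3.89(25) + 0.0309(2300) + 0.61(23) = 27.7 − 97.25 + 71.07 + 14.03 = 15.55.
∂Q/∂p = −3.89, so E_p = (−3.89)·(25/15.55) ≈ -6.25.
|E_p| > 1: demand is elastic.

-6.25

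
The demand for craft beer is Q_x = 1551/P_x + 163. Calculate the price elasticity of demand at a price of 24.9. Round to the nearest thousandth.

-0.276

At P_x = 24.9, Q_x = 225.2892.
dQ_x/dP_x = −1551/P_x² = −2.5016.
Point elasticity E = (dQ_x/dP_x)·(P_x/Q_x) = -2.5016 × 24.9/225.2892 ≈ -0.276.
|E| < 1, so demand is inelastic at this price.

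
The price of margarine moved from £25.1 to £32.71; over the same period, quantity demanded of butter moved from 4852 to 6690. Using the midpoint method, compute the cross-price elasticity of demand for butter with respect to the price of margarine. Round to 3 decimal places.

%ΔQ_x = (6690 − 4852)/[(4852+6690)/2] = 1838/5771 ≈ 0.3185.
%ΔP_y = (32.71 − 25.1)/[(25.1+32.71)/2] ≈ 0.2633.
E_xy = 0.3185/0.2633 ≈ 1.210.
E_xy > 0, so butter and margarine are substitutes.

1.210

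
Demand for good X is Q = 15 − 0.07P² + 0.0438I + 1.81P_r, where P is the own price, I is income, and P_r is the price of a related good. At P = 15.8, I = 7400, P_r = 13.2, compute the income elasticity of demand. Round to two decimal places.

0.94

Q = 15 − 0.07(15.8)² + 0.0438(7400) + 1.81(13.2) = 15 − 17.4748 + 324.12 + 23.892 = 345.5372.
∂Q/∂I = +0.0438, so E_I = 0.0438·(7400/345.5372) ≈ 0.94.
E_I ∈ (0,1): normal good (necessity).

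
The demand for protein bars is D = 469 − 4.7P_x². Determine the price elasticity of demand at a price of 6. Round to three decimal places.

At P_x = 6, D = 299.8.
dD/dP_x = −2·4.7·P_x = −56.4.
Point elasticity E = (dD/dP_x)·(P_x/D) = -56.4 × 6/299.8 ≈ -1.129.
|E| > 1, so demand is elastic at this price.

-1.129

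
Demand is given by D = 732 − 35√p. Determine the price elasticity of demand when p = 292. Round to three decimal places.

At p = 292, D = 133.9197.
dD/dp = −35/(2√p) = −35/(2·17.088).
Point elasticity E = (dD/dp)·(p/D) = -1.0241 × 292/133.9197 ≈ -2.233.
|E| > 1, so demand is elastic at this price.

-2.233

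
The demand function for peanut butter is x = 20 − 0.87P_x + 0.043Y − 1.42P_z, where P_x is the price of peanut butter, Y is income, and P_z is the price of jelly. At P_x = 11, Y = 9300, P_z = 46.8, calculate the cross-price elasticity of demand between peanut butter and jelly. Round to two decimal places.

-0.19

Evaluating quantity at (P_x, Y, P_z) gives x = 20 − 0.87(11) + 0.043(9300) − 1.42(46.8) = 20 − 9.57 + 399.9 − 66.456 = 343.874.
∂x/∂P_z = −1.42, so E_xy = -1.42·(46.8/343.874) ≈ -0.19.
E_xy < 0: the goods are complements.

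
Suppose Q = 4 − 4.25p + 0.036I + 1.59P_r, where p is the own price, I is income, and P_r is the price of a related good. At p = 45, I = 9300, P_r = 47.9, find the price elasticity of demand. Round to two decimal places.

-0.85

Evaluating quantity at (p, I, P_r) gives Q = 4 − 4.25(45) + 0.036(9300) + 1.59(47.9) = 4 − 191.25 + 334.8 + 76.161 = 223.711.
∂Q/∂p = −4.25, so E_p = (−4.25)·(45/223.711) ≈ -0.85.
|E_p| < 1: demand is inelastic.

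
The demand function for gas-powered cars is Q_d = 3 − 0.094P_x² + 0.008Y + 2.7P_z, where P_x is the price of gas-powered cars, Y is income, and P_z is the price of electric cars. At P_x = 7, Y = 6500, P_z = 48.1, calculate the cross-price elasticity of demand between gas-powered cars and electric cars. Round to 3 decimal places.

0.720

Substituting, Q_d = 3 − 0.094(7)² + 0.008(6500) + 2.7(48.1) = 3 − 4.606 + 52 + 129.87 = 180.264.
∂Q_d/∂P_z = +2.7, so E_xy = 2.7·(48.1/180.264) ≈ 0.720.
E_xy > 0: the goods are substitutes.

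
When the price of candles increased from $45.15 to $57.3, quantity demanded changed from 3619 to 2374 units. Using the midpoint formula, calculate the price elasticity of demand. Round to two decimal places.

-1.75

%ΔQ = (2374 − 3619)/[(3619 + 2374)/2] = -1245/2996.5 ≈ -0.4155.
%Δp = (57.3 − 45.15)/[(45.15 + 57.3)/2] = 12.15/51.225 ≈ 0.2372.
Arc elasticity E = %ΔQ/%Δp ≈ -0.4155/0.2372 ≈ -1.75.
|E| > 1: demand is elastic over this range.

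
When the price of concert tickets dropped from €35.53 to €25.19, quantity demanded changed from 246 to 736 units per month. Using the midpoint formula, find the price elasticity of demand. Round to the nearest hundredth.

%ΔQ = (736 − 246)/[(246 + 736)/2] = 490/491 ≈ 0.9980.
%ΔP = (25.19 − 35.53)/[(35.53 + 25.19)/2] = -10.34/30.36 ≈ -0.3406.
Arc elasticity E = %ΔQ/%ΔP ≈ 0.9980/-0.3406 ≈ -2.93.
|E| > 1: demand is elastic over this range.

-2.93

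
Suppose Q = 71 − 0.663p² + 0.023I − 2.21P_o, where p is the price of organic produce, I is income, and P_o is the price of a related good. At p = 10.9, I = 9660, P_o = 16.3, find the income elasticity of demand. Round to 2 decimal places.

First evaluate Q: 71 − 0.663(10.9)² + 0.023(9660) − 2.21(16.3) = 71 − 78.771 + 222.18 − 36.023 = 178.386.
∂Q/∂I = +0.023, so E_I = 0.023·(9660/178.386) ≈ 1.25.
E_I > 1: normal good (luxury).

1.25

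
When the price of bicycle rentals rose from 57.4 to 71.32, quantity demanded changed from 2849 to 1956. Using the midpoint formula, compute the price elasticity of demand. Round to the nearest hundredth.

-1.72

%ΔQ = (1956 − 2849)/[(2849 + 1956)/2] = -893/2402.5 ≈ -0.3717.
%Δp = (71.32 − 57.4)/[(57.4 + 71.32)/2] = 13.92/64.36 ≈ 0.2163.
Arc elasticity E = %ΔQ/%Δp ≈ -0.3717/0.2163 ≈ -1.72.
|E| > 1: demand is elastic over this range.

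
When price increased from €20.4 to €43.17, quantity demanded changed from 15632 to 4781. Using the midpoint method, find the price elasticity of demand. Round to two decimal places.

%Δq = (4781 − 15632)/[(15632 + 4781)/2] = -10851/10206.5 ≈ -1.0631.
%ΔP = (43.17 − 20.4)/[(20.4 + 43.17)/2] = 22.77/31.785 ≈ 0.7164.
Arc elasticity E = %Δq/%ΔP ≈ -1.0631/0.7164 ≈ -1.48.
|E| > 1: demand is elastic over this range.

-1.48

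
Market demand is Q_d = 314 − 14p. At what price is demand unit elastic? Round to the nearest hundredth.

11.21

For linear demand Q_d = a − bp, E = −bp/(a − bp). |E| = 1 ⇒ bp = a − bp ⇒ p = a/(2b).
p = 314/(2·14) ≈ 11.21.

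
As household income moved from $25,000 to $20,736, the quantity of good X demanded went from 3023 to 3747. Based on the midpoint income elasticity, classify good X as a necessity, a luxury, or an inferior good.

%ΔQ = (3747 − 3023)/[(3023+3747)/2] = 724/3385 ≈ 0.2139.
%ΔI = (20,736 − 25,000)/[(25,000+20,736)/2] = -4264/22868 ≈ -0.1865.
E_I = %ΔQ/%ΔI ≈ -1.147.
E_I < 0: inferior good.

inferior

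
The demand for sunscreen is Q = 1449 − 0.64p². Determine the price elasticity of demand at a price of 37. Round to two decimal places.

At p = 37, Q = 572.84.
dQ/dp = −2·0.64·p = −47.36.
Point elasticity E = (dQ/dp)·(p/Q) = -47.36 × 37/572.84 ≈ -3.06.
|E| > 1, so demand is elastic at this price.

-3.06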